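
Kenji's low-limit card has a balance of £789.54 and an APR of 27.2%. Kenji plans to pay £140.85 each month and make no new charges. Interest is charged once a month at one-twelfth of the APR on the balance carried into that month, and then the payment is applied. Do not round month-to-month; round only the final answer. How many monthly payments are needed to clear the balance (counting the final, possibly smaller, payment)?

7 months

Monthly rate r = 27.2%/12 = 2.26667% = 0.0226667.
Recurrence: B ← B·(1+r) − £140.85.
Month 1: interest £17.90; balance after payment £666.59.
Month 2: interest £15.11; balance after payment £540.85.
Closed form: n = −ln(1 − rB₀/P)/ln(1+r) = −ln(0.87294)/ln(1.02267) ≈ 6.063, so the balance reaches zero during payment 7.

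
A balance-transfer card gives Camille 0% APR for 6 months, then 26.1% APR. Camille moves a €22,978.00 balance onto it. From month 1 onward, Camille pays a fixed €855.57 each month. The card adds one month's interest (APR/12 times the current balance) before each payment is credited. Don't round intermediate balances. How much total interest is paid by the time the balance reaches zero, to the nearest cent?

Promo months 1–6 at r₀ = 0%/12 = 0; months 7+ at r₁ = 26.1%/12 = 0.02175.
After month 6 (no interest yet): B = €22,978.00 − 6·€855.57 = €17,844.58.
Then at r₁ with €855.57/mo: n₂ = −ln(1 − r₁·B/P)/ln(1+r₁) ≈ 28.09 → 29 more payments.
Total paid = 34·€855.57 + €80.43 = €29,169.81; interest = €29,169.81 − €22,978.00 = €6,191.81.

€6,191.81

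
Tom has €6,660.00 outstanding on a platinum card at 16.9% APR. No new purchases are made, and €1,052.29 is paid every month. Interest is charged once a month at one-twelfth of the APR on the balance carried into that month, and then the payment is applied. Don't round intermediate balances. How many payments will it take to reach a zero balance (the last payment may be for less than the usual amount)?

7 months

Monthly rate r = 16.9%/12 = 1.40833% = 0.0140833.
Recurrence: B ← B·(1+r) − €1,052.29.
Month 1: interest €93.79; balance after payment €5,701.51.
Month 2: interest €80.30; balance after payment €4,729.51.
Closed form: n = −ln(1 − rB₀/P)/ln(1+r) = −ln(0.91087)/ln(1.01408) ≈ 6.676, so the balance reaches zero during payment 7.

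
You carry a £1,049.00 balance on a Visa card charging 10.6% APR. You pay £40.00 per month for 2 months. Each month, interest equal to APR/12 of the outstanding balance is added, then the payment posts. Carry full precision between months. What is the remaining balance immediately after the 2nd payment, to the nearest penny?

Monthly rate r = 10.6%/12 = 0.883333% = 0.00883333.
Each month: B ← B·(1+r) − £40.00.
Month 1: interest £9.27; balance after payment £1,018.27.
Month 2: interest £8.99; balance after payment £987.26.

£987.26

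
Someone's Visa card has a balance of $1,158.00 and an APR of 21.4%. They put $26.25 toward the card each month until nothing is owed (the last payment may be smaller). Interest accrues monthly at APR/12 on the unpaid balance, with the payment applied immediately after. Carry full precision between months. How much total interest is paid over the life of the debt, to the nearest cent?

Monthly rate r = 21.4%/12 = 1.78333% = 0.0178333.
Payoff takes n = ⌈−ln(1 − rB₀/P)/ln(1+r)⌉ = ⌈87.410⌉ = 88 payments; the last is $10.82.
Total paid = 87·$26.25 + $10.82 = $2,294.57.
Total interest = total paid − principal = $2,294.57 − $1,158.00 = $1,136.57.

$1,136.57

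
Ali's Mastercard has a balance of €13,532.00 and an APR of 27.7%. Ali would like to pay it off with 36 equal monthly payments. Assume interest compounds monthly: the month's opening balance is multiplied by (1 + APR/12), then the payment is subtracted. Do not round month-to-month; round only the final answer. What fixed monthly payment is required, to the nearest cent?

€557.54

Monthly rate r = 27.7%/12 = 2.30833% = 0.0230833.
Level-payment amortization: P = B₀·r / (1 − (1+r)^(−n)) = 13532.00·0.0230833 / (1 − 1.02308^(−36)).
Denominator 1 − (1+r)^(−36) = 0.560252228.
P = 312.364 / 0.560252228 ≈ 557.54.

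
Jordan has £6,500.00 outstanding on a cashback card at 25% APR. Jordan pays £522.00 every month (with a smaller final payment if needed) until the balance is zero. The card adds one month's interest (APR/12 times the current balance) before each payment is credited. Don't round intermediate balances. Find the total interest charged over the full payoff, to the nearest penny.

£1,104.26

Monthly rate r = 25%/12 = 2.08333% = 0.0208333.
Payoff takes n = ⌈−ln(1 − rB₀/P)/ln(1+r)⌉ = ⌈14.565⌉ = 15 payments; the last is £296.26.
Total paid = 14·£522.00 + £296.26 = £7,604.26.
Total interest = total paid − principal = £7,604.26 − £6,500.00 = £1,104.26.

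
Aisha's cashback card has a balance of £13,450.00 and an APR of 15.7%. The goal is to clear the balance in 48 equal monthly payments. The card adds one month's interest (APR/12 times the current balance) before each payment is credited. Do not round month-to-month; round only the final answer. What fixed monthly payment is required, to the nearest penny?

£379.11

Monthly rate r = 15.7%/12 = 1.30833% = 0.0130833.
Level-payment amortization: P = B₀·r / (1 − (1+r)^(−n)) = 13450.00·0.0130833 / (1 − 1.01308^(−48)).
Denominator 1 − (1+r)^(−48) = 0.464164098.
P = 175.971 / 0.464164098 ≈ 379.11.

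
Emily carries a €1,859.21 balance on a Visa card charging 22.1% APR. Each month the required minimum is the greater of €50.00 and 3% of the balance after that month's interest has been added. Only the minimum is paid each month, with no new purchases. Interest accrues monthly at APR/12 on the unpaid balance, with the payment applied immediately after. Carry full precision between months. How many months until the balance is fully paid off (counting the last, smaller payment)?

62 months

Monthly rate r = 22.1%/12 = 1.84167% = 0.0184167.
While 3% of the post-interest balance exceeds €50.00, each month B ← (B·(1+r))·(1 − 0.03), i.e. B shrinks by the factor (1+r)·0.97 = 0.98786.
This holds for months 1–11. Entering month 12 the balance is €1,625.54; 3% of the post-interest balance is now below €50.00, so the flat €50.00 minimum applies from here.
From month 12 a fixed €50.00 at rate r clears €1,625.54 in 51 more payments. Total: 11 + 51 = 62 months.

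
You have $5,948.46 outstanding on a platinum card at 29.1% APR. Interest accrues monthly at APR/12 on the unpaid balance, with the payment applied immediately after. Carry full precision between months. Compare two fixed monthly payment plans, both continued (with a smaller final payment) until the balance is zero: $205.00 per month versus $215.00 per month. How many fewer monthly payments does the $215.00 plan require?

4 fewer payments

Monthly rate r = 29.1%/12 = 2.425% = 0.02425.
At $205.00/mo: n = ⌈−ln(1 − rB₀/P)/ln(1+r)⌉ = 51 payments (last $156.28); total interest = total paid − $5,948.46 = $4,457.82.
At $215.00/mo: 47 payments (last $84.05); total interest $4,025.59.
Payments saved = 51 − 47 = 4.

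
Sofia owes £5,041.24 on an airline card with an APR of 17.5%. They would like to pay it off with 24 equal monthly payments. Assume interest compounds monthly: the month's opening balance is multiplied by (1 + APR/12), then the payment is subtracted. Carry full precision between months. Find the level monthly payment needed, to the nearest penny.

£250.46

Monthly rate r = 17.5%/12 = 1.45833% = 0.0145833.
Level-payment amortization: P = B₀·r / (1 − (1+r)^(−n)) = 5041.24·0.0145833 / (1 − 1.01458^(−24)).
Denominator 1 − (1+r)^(−24) = 0.29352853.
P = 73.5181 / 0.29352853 ≈ 250.46.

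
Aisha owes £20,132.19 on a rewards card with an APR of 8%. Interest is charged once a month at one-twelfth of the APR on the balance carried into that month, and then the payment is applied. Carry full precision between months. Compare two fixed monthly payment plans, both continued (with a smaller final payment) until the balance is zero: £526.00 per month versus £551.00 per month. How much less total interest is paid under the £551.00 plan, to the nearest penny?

£170.99

Monthly rate r = 8%/12 = 0.666667% = 0.00666667.
At £526.00/mo: n = ⌈−ln(1 − rB₀/P)/ln(1+r)⌉ = 45 payments (last £176.69); total interest = total paid − £20,132.19 = £3,188.50.
At £551.00/mo: 43 payments (last £7.70); total interest £3,017.51.
Interest saved = £3,188.50 − £3,017.51 = £170.99.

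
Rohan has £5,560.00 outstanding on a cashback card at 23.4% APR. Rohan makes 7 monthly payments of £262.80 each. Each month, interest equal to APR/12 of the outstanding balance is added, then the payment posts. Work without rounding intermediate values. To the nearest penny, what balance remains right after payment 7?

£4,414.03

Monthly rate r = 23.4%/12 = 1.95% = 0.0195.
Each month: B ← B·(1+r) − £262.80.
Month 1: interest £108.42; balance after payment £5,405.62.
Month 2: interest £105.41; balance after payment £5,248.23.
Month 3: interest £102.34; balance after payment £5,087.77.
Month 4: interest £99.21; balance after payment £4,924.18.
Month 5: interest £96.02; balance after payment £4,757.40.
Month 6: interest £92.77; balance after payment £4,587.37.
Month 7: interest £89.45; balance after payment £4,414.03.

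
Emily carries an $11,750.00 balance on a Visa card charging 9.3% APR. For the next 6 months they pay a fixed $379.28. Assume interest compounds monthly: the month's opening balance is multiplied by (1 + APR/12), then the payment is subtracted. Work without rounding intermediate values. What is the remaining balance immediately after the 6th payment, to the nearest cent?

$9,986.84

Monthly rate r = 9.3%/12 = 0.775% = 0.00775.
Each month: B ← B·(1+r) − $379.28.
Month 1: interest $91.06; balance after payment $11,461.78.
Month 2: interest $88.83; balance after payment $11,171.33.
Month 3: interest $86.58; balance after payment $10,878.63.
Month 4: interest $84.31; balance after payment $10,583.66.
Month 5: interest $82.02; balance after payment $10,286.40.
Month 6: interest $79.72; balance after payment $9,986.84.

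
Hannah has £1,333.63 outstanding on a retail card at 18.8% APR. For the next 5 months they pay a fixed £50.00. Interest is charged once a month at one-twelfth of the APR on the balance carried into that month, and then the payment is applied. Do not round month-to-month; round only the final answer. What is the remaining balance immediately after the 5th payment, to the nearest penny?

£1,183.47

Monthly rate r = 18.8%/12 = 1.56667% = 0.0156667.
Each month: B ← B·(1+r) − £50.00.
Month 1: interest £20.89; balance after payment £1,304.52.
Month 2: interest £20.44; balance after payment £1,274.96.
Month 3: interest £19.97; balance after payment £1,244.94.
Month 4: interest £19.50; balance after payment £1,214.44.
Month 5: interest £19.03; balance after payment £1,183.47.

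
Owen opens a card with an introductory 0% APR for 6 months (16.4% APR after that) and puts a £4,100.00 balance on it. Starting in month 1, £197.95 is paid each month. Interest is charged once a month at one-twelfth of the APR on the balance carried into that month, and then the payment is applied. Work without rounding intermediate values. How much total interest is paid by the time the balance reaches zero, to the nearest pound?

Promo months 1–6 at r₀ = 0%/12 = 0; months 7+ at r₁ = 16.4%/12 = 0.0136667.
After month 6 (no interest yet): B = £4,100.00 − 6·£197.95 = £2,912.30.
Then at r₁ with £197.95/mo: n₂ = −ln(1 − r₁·B/P)/ln(1+r₁) ≈ 16.54 → 17 more payments.
Total paid = 22·£197.95 + £106.70 = £4,461.60; interest = £4,461.60 − £4,100.00 = £361.60.

£362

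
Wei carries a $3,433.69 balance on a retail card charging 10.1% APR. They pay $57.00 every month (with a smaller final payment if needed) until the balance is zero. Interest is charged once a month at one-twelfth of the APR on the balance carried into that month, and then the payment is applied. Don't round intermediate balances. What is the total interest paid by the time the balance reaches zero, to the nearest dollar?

$1,376

Monthly rate r = 10.1%/12 = 0.841667% = 0.00841667.
Payoff takes n = ⌈−ln(1 − rB₀/P)/ln(1+r)⌉ = ⌈84.388⌉ = 85 payments; the last is $22.15.
Total paid = 84·$57.00 + $22.15 = $4,810.15.
Total interest = total paid − principal = $4,810.15 − $3,433.69 = $1,376.46.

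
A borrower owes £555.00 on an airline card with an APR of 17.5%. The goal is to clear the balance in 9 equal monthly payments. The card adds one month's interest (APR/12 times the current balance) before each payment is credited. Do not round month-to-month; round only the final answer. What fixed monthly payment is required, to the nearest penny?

£66.25

Monthly rate r = 17.5%/12 = 1.45833% = 0.0145833.
Level-payment amortization: P = B₀·r / (1 − (1+r)^(−n)) = 555.00·0.0145833 / (1 − 1.01458^(−9)).
Denominator 1 − (1+r)^(−9) = 0.122169865.
P = 8.09375 / 0.122169865 ≈ 66.25.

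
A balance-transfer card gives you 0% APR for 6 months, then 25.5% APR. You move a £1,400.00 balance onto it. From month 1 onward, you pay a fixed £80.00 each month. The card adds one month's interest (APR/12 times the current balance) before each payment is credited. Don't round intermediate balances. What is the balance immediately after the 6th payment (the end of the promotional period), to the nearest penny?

Promo months 1–6 at r₀ = 0%/12 = 0; months 7+ at r₁ = 25.5%/12 = 0.02125.
After month 6 (no interest yet): B = £1,400.00 − 6·£80.00 = £920.00.

£920.00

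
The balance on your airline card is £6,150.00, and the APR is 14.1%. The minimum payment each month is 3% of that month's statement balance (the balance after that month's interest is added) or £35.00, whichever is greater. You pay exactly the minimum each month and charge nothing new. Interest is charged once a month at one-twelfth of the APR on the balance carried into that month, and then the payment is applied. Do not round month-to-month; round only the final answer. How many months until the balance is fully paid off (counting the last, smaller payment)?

Monthly rate r = 14.1%/12 = 1.175% = 0.01175.
While 3% of the post-interest balance exceeds £35.00, each month B ← (B·(1+r))·(1 − 0.03), i.e. B shrinks by the factor (1+r)·0.97 = 0.9814.
This holds for months 1–90. Entering month 91 the balance is £1,134.80; 3% of the post-interest balance is now below £35.00, so the flat £35.00 minimum applies from here.
From month 91 a fixed £35.00 at rate r clears £1,134.80 in 42 more payments. Total: 90 + 42 = 132 months.

132 months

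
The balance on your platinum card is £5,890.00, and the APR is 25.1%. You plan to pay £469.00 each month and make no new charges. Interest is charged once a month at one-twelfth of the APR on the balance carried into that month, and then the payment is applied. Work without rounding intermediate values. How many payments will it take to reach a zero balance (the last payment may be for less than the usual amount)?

Monthly rate r = 25.1%/12 = 2.09167% = 0.0209167.
Recurrence: B ← B·(1+r) − £469.00.
Month 1: interest £123.20; balance after payment £5,544.20.
Month 2: interest £115.97; balance after payment £5,191.17.
Closed form: n = −ln(1 − rB₀/P)/ln(1+r) = −ln(0.73732)/ln(1.02092) ≈ 14.721, so the balance reaches zero during payment 15.

15 payments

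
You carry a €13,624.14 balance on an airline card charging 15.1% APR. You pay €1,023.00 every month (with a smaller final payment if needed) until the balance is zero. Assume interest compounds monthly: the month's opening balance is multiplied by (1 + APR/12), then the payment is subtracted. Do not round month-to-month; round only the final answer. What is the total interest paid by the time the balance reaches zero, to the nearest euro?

Monthly rate r = 15.1%/12 = 1.25833% = 0.0125833.
Payoff takes n = ⌈−ln(1 − rB₀/P)/ln(1+r)⌉ = ⌈14.668⌉ = 15 payments; the last is €684.84.
Total paid = 14·€1,023.00 + €684.84 = €15,006.84.
Total interest = total paid − principal = €15,006.84 − €13,624.14 = €1,382.70.

€1,383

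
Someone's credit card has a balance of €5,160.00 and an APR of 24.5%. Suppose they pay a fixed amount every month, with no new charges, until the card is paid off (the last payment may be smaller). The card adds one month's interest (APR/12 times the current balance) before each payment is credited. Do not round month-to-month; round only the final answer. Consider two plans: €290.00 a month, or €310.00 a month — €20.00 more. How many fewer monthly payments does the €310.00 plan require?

Monthly rate r = 24.5%/12 = 2.04167% = 0.0204167.
At €290.00/mo: n = ⌈−ln(1 − rB₀/P)/ln(1+r)⌉ = 23 payments (last €97.88); total interest = total paid − €5,160.00 = €1,317.88.
At €310.00/mo: 21 payments (last €170.27); total interest €1,210.27.
Payments saved = 23 − 21 = 2.

2 fewer payments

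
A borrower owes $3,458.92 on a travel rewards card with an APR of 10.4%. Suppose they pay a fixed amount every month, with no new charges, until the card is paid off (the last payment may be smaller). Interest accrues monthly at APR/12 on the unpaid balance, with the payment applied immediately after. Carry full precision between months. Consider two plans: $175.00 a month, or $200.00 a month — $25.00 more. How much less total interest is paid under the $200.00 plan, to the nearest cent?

Monthly rate r = 10.4%/12 = 0.866667% = 0.00866667.
At $175.00/mo: n = ⌈−ln(1 − rB₀/P)/ln(1+r)⌉ = 22 payments (last $135.60); total interest = total paid − $3,458.92 = $351.68.
At $200.00/mo: 19 payments (last $163.70); total interest $304.78.
Interest saved = $351.68 − $304.78 = $46.90.

$46.90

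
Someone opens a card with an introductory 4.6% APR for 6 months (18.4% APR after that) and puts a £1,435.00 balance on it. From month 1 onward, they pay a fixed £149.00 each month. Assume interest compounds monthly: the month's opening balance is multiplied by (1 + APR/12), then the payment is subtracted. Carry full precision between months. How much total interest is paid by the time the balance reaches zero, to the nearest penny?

£46.37

Promo months 1–6 at r₀ = 4.6%/12 = 0.00383333; months 7+ at r₁ = 18.4%/12 = 0.0153333.
After month 6: iterate B ← B·(1+r₀) − £149.00 for 6 months → £565.71.
Then at r₁ with £149.00/mo: n₂ = −ln(1 − r₁·B/P)/ln(1+r₁) ≈ 3.94 → 4 more payments.
Total paid = 9·£149.00 + £140.37 = £1,481.37; interest = £1,481.37 − £1,435.00 = £46.37.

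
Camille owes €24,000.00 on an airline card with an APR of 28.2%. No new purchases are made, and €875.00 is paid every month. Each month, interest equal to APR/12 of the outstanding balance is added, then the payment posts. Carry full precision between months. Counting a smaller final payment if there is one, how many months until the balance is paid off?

45 payments

Monthly rate r = 28.2%/12 = 2.35% = 0.0235.
Recurrence: B ← B·(1+r) − €875.00.
Month 1: interest €564.00; balance after payment €23,689.00.
Month 2: interest €556.69; balance after payment €23,370.69.
Closed form: n = −ln(1 − rB₀/P)/ln(1+r) = −ln(0.35543)/ln(1.0235) ≈ 44.534, so the balance reaches zero during payment 45.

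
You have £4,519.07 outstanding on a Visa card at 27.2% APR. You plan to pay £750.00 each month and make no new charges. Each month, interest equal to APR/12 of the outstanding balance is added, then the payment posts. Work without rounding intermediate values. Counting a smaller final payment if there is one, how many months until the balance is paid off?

7 months

Monthly rate r = 27.2%/12 = 2.26667% = 0.0226667.
Recurrence: B ← B·(1+r) − £750.00.
Month 1: interest £102.43; balance after payment £3,871.50.
Month 2: interest £87.75; balance after payment £3,209.26.
Closed form: n = −ln(1 − rB₀/P)/ln(1+r) = −ln(0.86342)/ln(1.02267) ≈ 6.552, so the balance reaches zero during payment 7.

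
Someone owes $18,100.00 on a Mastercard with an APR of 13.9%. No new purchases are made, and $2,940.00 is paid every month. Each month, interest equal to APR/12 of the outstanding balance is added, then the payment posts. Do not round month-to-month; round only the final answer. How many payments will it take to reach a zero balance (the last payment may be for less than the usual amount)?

Monthly rate r = 13.9%/12 = 1.15833% = 0.0115833.
Recurrence: B ← B·(1+r) − $2,940.00.
Month 1: interest $209.66; balance after payment $15,369.66.
Month 2: interest $178.03; balance after payment $12,607.69.
Closed form: n = −ln(1 − rB₀/P)/ln(1+r) = −ln(0.92869)/ln(1.01158) ≈ 6.424, so the balance reaches zero during payment 7.

7 months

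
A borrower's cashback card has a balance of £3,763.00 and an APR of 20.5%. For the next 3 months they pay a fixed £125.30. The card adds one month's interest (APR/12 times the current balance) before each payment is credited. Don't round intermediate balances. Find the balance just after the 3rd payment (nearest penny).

£3,576.81

Monthly rate r = 20.5%/12 = 1.70833% = 0.0170833.
Each month: B ← B·(1+r) − £125.30.
Month 1: interest £64.28; balance after payment £3,701.98.
Month 2: interest £63.24; balance after payment £3,639.93.
Month 3: interest £62.18; balance after payment £3,576.81.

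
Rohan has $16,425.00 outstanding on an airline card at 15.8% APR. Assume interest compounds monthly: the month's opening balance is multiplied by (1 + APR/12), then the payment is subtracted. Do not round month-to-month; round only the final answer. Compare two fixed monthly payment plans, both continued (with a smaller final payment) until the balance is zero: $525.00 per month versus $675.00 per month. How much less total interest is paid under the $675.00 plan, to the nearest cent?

$1,377.16

Monthly rate r = 15.8%/12 = 1.31667% = 0.0131667.
At $525.00/mo: n = ⌈−ln(1 − rB₀/P)/ln(1+r)⌉ = 41 payments (last $308.96); total interest = total paid − $16,425.00 = $4,883.96.
At $675.00/mo: 30 payments (last $356.80); total interest $3,506.80.
Interest saved = $4,883.96 − $3,506.80 = $1,377.16.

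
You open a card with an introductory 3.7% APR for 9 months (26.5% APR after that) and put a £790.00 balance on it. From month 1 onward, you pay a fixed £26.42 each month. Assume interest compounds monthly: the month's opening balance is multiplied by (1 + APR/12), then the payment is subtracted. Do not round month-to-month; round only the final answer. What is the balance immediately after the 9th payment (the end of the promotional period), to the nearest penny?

£571.46

Promo months 1–9 at r₀ = 3.7%/12 = 0.00308333; months 10+ at r₁ = 26.5%/12 = 0.0220833.
After month 9: iterate B ← B·(1+r₀) − £26.42 for 9 months → £571.46.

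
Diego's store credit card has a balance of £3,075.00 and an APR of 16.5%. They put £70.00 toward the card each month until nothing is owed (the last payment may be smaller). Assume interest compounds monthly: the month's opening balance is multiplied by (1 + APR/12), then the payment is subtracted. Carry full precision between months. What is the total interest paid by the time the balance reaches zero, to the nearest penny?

£1,673.56

Monthly rate r = 16.5%/12 = 1.375% = 0.01375.
Payoff takes n = ⌈−ln(1 − rB₀/P)/ln(1+r)⌉ = ⌈67.836⌉ = 68 payments; the last is £58.56.
Total paid = 67·£70.00 + £58.56 = £4,748.56.
Total interest = total paid − principal = £4,748.56 − £3,075.00 = £1,673.56.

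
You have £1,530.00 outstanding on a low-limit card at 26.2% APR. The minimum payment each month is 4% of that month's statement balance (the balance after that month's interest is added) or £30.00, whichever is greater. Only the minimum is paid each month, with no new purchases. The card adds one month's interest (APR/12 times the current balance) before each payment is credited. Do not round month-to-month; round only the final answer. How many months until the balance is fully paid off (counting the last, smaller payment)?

74 months

Monthly rate r = 26.2%/12 = 2.18333% = 0.0218333.
While 4% of the post-interest balance exceeds £30.00, each month B ← (B·(1+r))·(1 − 0.04), i.e. B shrinks by the factor (1+r)·0.96 = 0.98096.
This holds for months 1–39. Entering month 40 the balance is £722.92; 4% of the post-interest balance is now below £30.00, so the flat £30.00 minimum applies from here.
From month 40 a fixed £30.00 at rate r clears £722.92 in 35 more payments. Total: 39 + 35 = 74 months.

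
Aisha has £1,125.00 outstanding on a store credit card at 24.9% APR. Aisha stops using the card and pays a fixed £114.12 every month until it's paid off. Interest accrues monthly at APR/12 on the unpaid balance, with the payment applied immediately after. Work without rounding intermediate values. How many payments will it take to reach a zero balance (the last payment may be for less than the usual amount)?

Monthly rate r = 24.9%/12 = 2.075% = 0.02075.
Recurrence: B ← B·(1+r) − £114.12.
Month 1: interest £23.34; balance after payment £1,034.22.
Month 2: interest £21.46; balance after payment £941.56.
Closed form: n = −ln(1 − rB₀/P)/ln(1+r) = −ln(0.79545)/ln(1.02075) ≈ 11.143, so the balance reaches zero during payment 12.

12 months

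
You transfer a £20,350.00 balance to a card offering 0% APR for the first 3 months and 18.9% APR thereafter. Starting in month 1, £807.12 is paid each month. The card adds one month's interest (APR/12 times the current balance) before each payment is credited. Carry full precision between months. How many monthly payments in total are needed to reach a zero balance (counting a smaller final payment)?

31 payments

Promo months 1–3 at r₀ = 0%/12 = 0; months 4+ at r₁ = 18.9%/12 = 0.01575.
After month 3 (no interest yet): B = £20,350.00 − 3·£807.12 = £17,928.64.
Then at r₁ with £807.12/mo: n₂ = −ln(1 − r₁·B/P)/ln(1+r₁) ≈ 27.55 → 28 more payments.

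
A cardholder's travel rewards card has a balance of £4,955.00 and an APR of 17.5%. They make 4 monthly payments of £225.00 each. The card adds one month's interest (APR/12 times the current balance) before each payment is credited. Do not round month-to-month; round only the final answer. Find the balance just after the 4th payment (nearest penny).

Monthly rate r = 17.5%/12 = 1.45833% = 0.0145833.
Each month: B ← B·(1+r) − £225.00.
Month 1: interest £72.26; balance after payment £4,802.26.
Month 2: interest £70.03; balance after payment £4,647.29.
Month 3: interest £67.77; balance after payment £4,490.07.
Month 4: interest £65.48; balance after payment £4,330.55.

£4,330.55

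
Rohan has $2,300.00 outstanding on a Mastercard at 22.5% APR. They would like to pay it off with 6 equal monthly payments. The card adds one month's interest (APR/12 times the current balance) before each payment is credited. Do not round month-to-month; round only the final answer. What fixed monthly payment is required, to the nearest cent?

$408.88

Monthly rate r = 22.5%/12 = 1.875% = 0.01875.
Level-payment amortization: P = B₀·r / (1 − (1+r)^(−n)) = 2300.00·0.01875 / (1 − 1.01875^(−6)).
Denominator 1 − (1+r)^(−6) = 0.10547132.
P = 43.125 / 0.10547132 ≈ 408.88.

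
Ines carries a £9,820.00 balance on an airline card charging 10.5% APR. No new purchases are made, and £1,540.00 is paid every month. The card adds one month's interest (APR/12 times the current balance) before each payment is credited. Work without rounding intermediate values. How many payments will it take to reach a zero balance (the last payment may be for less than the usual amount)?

7 months

Monthly rate r = 10.5%/12 = 0.875% = 0.00875.
Recurrence: B ← B·(1+r) − £1,540.00.
Month 1: interest £85.93; balance after payment £8,365.92.
Month 2: interest £73.20; balance after payment £6,899.13.
Closed form: n = −ln(1 − rB₀/P)/ln(1+r) = −ln(0.9442)/ln(1.00875) ≈ 6.590, so the balance reaches zero during payment 7.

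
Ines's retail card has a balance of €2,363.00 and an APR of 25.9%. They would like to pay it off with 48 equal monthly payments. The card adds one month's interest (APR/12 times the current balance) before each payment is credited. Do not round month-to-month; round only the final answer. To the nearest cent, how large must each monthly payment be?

€79.54

Monthly rate r = 25.9%/12 = 2.15833% = 0.0215833.
Level-payment amortization: P = B₀·r / (1 − (1+r)^(−n)) = 2363.00·0.0215833 / (1 − 1.02158^(−48)).
Denominator 1 − (1+r)^(−48) = 0.641195693.
P = 51.0014 / 0.641195693 ≈ 79.54.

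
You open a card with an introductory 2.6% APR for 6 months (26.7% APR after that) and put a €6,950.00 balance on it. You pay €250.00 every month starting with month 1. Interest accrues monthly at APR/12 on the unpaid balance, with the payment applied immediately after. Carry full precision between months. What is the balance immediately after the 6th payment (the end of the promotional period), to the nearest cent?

€5,532.69

Promo months 1–6 at r₀ = 2.6%/12 = 0.00216667; months 7+ at r₁ = 26.7%/12 = 0.02225.
After month 6: iterate B ← B·(1+r₀) − €250.00 for 6 months → €5,532.69.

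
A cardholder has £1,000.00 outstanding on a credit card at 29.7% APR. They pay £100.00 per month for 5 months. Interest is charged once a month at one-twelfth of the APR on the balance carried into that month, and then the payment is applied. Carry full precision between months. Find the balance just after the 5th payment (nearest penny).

£604.66

Monthly rate r = 29.7%/12 = 2.475% = 0.02475.
Each month: B ← B·(1+r) − £100.00.
Month 1: interest £24.75; balance after payment £924.75.
Month 2: interest £22.89; balance after payment £847.64.
Month 3: interest £20.98; balance after payment £768.62.
Month 4: interest £19.02; balance after payment £687.64.
Month 5: interest £17.02; balance after payment £604.66.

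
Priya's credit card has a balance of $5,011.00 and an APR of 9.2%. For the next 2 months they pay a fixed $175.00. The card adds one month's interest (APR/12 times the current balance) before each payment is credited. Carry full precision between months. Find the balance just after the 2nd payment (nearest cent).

Monthly rate r = 9.2%/12 = 0.766667% = 0.00766667.
Each month: B ← B·(1+r) − $175.00.
Month 1: interest $38.42; balance after payment $4,874.42.
Month 2: interest $37.37; balance after payment $4,736.79.

$4,736.79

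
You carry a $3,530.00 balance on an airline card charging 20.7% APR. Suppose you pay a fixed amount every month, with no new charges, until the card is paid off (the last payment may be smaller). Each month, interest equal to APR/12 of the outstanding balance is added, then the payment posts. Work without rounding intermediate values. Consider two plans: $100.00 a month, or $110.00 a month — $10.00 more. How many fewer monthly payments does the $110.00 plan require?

7 fewer payments

Monthly rate r = 20.7%/12 = 1.725% = 0.01725.
At $100.00/mo: n = ⌈−ln(1 − rB₀/P)/ln(1+r)⌉ = 55 payments (last $89.53); total interest = total paid − $3,530.00 = $1,959.53.
At $110.00/mo: 48 payments (last $17.05); total interest $1,657.05.
Payments saved = 55 − 48 = 7.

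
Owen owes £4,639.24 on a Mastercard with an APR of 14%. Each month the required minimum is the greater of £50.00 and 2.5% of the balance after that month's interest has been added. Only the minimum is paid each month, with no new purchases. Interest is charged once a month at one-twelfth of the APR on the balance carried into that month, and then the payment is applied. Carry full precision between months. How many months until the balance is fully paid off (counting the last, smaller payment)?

116 months

Monthly rate r = 14%/12 = 1.16667% = 0.0116667.
While 2.5% of the post-interest balance exceeds £50.00, each month B ← (B·(1+r))·(1 − 0.025), i.e. B shrinks by the factor (1+r)·0.975 = 0.98638.
This holds for months 1–63. Entering month 64 the balance is £1,954.77; 2.5% of the post-interest balance is now below £50.00, so the flat £50.00 minimum applies from here.
From month 64 a fixed £50.00 at rate r clears £1,954.77 in 53 more payments. Total: 63 + 53 = 116 months.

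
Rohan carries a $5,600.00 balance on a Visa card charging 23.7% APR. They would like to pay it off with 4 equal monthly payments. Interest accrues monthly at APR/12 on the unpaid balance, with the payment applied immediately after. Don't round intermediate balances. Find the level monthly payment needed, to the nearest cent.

$1,469.80

Monthly rate r = 23.7%/12 = 1.975% = 0.01975.
Level-payment amortization: P = B₀·r / (1 − (1+r)^(−n)) = 5600.00·0.01975 / (1 − 1.01975^(−4)).
Denominator 1 − (1+r)^(−4) = 0.0752482879.
P = 110.6 / 0.0752482879 ≈ 1469.80.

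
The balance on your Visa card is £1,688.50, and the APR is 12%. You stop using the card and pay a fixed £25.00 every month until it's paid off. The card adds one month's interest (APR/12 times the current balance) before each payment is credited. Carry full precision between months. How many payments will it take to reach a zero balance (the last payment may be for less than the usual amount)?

Monthly rate r = 12%/12 = 1% = 0.01.
Recurrence: B ← B·(1+r) − £25.00.
Month 1: interest £16.89; balance after payment £1,680.38.
Month 2: interest £16.80; balance after payment £1,672.19.
Closed form: n = −ln(1 − rB₀/P)/ln(1+r) = −ln(0.3246)/ln(1.01) ≈ 113.078, so the balance reaches zero during payment 114.

114 months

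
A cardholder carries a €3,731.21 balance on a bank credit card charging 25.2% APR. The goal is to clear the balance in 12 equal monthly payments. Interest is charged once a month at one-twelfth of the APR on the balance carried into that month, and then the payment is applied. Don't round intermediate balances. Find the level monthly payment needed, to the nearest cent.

€354.99

Monthly rate r = 25.2%/12 = 2.1% = 0.021.
Level-payment amortization: P = B₀·r / (1 − (1+r)^(−n)) = 3731.21·0.021 / (1 − 1.021^(−12)).
Denominator 1 − (1+r)^(−12) = 0.22072437.
P = 78.3554 / 0.22072437 ≈ 354.99.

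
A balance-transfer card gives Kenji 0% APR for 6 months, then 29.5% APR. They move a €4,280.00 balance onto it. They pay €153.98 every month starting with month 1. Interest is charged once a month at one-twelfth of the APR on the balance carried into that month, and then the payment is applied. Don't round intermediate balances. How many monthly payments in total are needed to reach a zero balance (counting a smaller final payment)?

Promo months 1–6 at r₀ = 0%/12 = 0; months 7+ at r₁ = 29.5%/12 = 0.0245833.
After month 6 (no interest yet): B = €4,280.00 − 6·€153.98 = €3,356.12.
Then at r₁ with €153.98/mo: n₂ = −ln(1 − r₁·B/P)/ln(1+r₁) ≈ 31.60 → 32 more payments.

38 months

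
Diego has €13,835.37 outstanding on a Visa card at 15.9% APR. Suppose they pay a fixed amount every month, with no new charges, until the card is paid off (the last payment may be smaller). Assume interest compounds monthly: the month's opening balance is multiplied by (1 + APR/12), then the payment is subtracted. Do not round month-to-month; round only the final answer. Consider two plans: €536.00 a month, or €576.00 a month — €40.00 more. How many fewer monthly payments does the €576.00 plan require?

Monthly rate r = 15.9%/12 = 1.325% = 0.01325.
At €536.00/mo: n = ⌈−ln(1 − rB₀/P)/ln(1+r)⌉ = 32 payments (last €428.81); total interest = total paid − €13,835.37 = €3,209.44.
At €576.00/mo: 30 payments (last €60.86); total interest €2,929.49.
Payments saved = 32 − 30 = 2.

2 fewer payments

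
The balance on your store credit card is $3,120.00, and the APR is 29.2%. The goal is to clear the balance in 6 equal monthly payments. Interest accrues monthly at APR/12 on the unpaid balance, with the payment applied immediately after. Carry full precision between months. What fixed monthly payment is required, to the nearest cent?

Monthly rate r = 29.2%/12 = 2.43333% = 0.0243333.
Level-payment amortization: P = B₀·r / (1 − (1+r)^(−n)) = 3120.00·0.0243333 / (1 − 1.02433^(−6)).
Denominator 1 − (1+r)^(−6) = 0.134330399.
P = 75.92 / 0.134330399 ≈ 565.17.

$565.17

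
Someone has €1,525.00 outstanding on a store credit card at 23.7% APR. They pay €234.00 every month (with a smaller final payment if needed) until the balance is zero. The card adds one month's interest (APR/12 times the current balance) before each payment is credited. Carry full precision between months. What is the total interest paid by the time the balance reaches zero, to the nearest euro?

Monthly rate r = 23.7%/12 = 1.975% = 0.01975.
Payoff takes n = ⌈−ln(1 − rB₀/P)/ln(1+r)⌉ = ⌈7.045⌉ = 8 payments; the last is €10.64.
Total paid = 7·€234.00 + €10.64 = €1,648.64.
Total interest = total paid − principal = €1,648.64 − €1,525.00 = €123.64.

€124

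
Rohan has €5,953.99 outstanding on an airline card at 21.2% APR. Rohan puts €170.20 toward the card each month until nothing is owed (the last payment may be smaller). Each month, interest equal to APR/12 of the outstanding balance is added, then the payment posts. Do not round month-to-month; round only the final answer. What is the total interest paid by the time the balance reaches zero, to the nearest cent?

€3,399.36

Monthly rate r = 21.2%/12 = 1.76667% = 0.0176667.
Payoff takes n = ⌈−ln(1 − rB₀/P)/ln(1+r)⌉ = ⌈54.955⌉ = 55 payments; the last is €162.55.
Total paid = 54·€170.20 + €162.55 = €9,353.35.
Total interest = total paid − principal = €9,353.35 − €5,953.99 = €3,399.36.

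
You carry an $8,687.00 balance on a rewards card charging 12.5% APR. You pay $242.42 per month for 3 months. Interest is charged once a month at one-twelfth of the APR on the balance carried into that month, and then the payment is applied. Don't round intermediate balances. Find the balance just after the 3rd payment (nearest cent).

$8,226.44

Monthly rate r = 12.5%/12 = 1.04167% = 0.0104167.
Each month: B ← B·(1+r) − $242.42.
Month 1: interest $90.49; balance after payment $8,535.07.
Month 2: interest $88.91; balance after payment $8,381.56.
Month 3: interest $87.31; balance after payment $8,226.44.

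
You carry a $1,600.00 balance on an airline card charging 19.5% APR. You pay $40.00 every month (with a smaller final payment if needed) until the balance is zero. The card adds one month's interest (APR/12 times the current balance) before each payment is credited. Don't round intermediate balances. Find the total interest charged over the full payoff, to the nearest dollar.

Monthly rate r = 19.5%/12 = 1.625% = 0.01625.
Payoff takes n = ⌈−ln(1 − rB₀/P)/ln(1+r)⌉ = ⌈65.128⌉ = 66 payments; the last is $5.15.
Total paid = 65·$40.00 + $5.15 = $2,605.15.
Total interest = total paid − principal = $2,605.15 − $1,600.00 = $1,005.15.

$1,005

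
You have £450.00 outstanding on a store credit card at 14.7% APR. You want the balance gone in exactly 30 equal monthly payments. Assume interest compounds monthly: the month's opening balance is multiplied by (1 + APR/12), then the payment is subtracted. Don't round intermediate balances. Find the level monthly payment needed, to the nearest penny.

Monthly rate r = 14.7%/12 = 1.225% = 0.01225.
Level-payment amortization: P = B₀·r / (1 − (1+r)^(−n)) = 450.00·0.01225 / (1 − 1.01225^(−30)).
Denominator 1 − (1+r)^(−30) = 0.305988868.
P = 5.5125 / 0.305988868 ≈ 18.02.

£18.02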